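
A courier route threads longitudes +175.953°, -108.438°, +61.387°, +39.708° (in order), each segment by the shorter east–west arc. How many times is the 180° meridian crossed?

Leg 1: +175.953° → -108.438°, shortest Δλ = 75.609° (east) — crosses 180°.
Leg 2: -108.438° → +61.387°, shortest Δλ = 169.825° (east) — does not cross 180°.
Leg 3: +61.387° → +39.708°, shortest Δλ = -21.679° (west) — does not cross 180°.
Total crossings: 1.

1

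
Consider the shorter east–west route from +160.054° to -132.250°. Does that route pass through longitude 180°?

Naïve |-132.250 − 160.054| = 292.304° > 180°, so the shorter arc goes the other way round — across 180°.
Signed shortest Δλ = ((-132.250 − 160.054 + 180) mod 360) − 180 = 67.696°.
Going east by 67.696° from +160.054° passes through 180° before reaching -132.250°.

Yes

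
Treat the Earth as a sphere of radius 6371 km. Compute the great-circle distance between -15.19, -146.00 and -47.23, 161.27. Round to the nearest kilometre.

5993 km

Δλ = 161.27 − -146.00 = 307.27°; wrapped into (−180°, 180°]: -52.73°.
Δφ = -47.23 − -15.19 = -32.04°.
a = sin²(Δφ/2) + cos φ₁ · cos φ₂ · sin²(Δλ/2) = 0.205402.
c = 2·atan2(√a, √(1−a)) = 0.94073 rad → d = 6371·c ≈ 5993.41 km.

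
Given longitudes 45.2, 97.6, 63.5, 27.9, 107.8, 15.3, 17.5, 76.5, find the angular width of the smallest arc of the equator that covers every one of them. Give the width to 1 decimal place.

Sort the longitudes: +15.3°, +17.5°, +27.9°, +45.2°, +63.5°, +76.5°, +97.6°, +107.8°.
Eastward gaps between consecutive values (wrapping around): 2.2°, 10.4°, 17.3°, 18.3°, 13.0°, 21.1°, 10.2°, 267.5°.
Largest gap = 267.5° ⇒ minimal covering band is its complement: 360° − 267.5° = 92.5°.
Band runs from +15.3° eastward to +107.8°.

92.5°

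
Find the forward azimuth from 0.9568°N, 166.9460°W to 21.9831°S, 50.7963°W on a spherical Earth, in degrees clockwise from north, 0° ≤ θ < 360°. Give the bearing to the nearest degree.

114°

Δλ = -50.7963 − -166.9460 = 116.1497°.
θ = atan2( sin Δλ · cos φ₂ , cos φ₁ · sin φ₂ − sin φ₁ · cos φ₂ · cos Δλ )
  = atan2(0.83238, -0.36746) = 113.819° → normalised to [0°, 360°): 113.819°.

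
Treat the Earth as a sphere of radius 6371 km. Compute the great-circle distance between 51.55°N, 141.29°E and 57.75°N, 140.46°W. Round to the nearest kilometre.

4795 km

Δλ = -140.46 − 141.29 = -281.75°; wrapped into (−180°, 180°]: 78.25°.
Δφ = 57.75 − 51.55 = 6.20°.
a = sin²(Δφ/2) + cos φ₁ · cos φ₂ · sin²(Δλ/2) = 0.135048.
c = 2·atan2(√a, √(1−a)) = 0.75261 rad → d = 6371·c ≈ 4794.90 km.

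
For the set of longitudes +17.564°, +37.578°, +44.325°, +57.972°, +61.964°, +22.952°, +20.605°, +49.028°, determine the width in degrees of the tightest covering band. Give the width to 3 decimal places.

Sort the longitudes: +17.564°, +20.605°, +22.952°, +37.578°, +44.325°, +49.028°, +57.972°, +61.964°.
Eastward gaps between consecutive values (wrapping around): 3.041°, 2.347°, 14.626°, 6.747°, 4.703°, 8.944°, 3.992°, 315.600°.
Largest gap = 315.600° ⇒ minimal covering band is its complement: 360° − 315.600° = 44.400°.
Band runs from +17.564° eastward to +61.964°.

44.400°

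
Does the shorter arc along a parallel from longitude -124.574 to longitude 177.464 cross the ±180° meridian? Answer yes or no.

Naïve |177.464 − -124.574| = 302.038° > 180°, so the shorter arc goes the other way round — across 180°.
Signed shortest Δλ = ((177.464 − -124.574 + 180) mod 360) − 180 = -57.962°.
Going west by 57.962° from -124.574° passes through 180° before reaching +177.464°.

Yes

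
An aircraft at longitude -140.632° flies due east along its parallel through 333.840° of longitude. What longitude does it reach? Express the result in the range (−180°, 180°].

-166.792°

Start at -140.632°; shift +333.840° → +193.208°.
+193.208° lies outside (−180°, 180°]; subtract 360° → -166.792°.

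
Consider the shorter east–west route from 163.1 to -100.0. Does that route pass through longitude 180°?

Naïve |-100.0 − 163.1| = 263.1° > 180°, so the shorter arc goes the other way round — across 180°.
Signed shortest Δλ = ((-100.0 − 163.1 + 180) mod 360) − 180 = 96.9°.
Going east by 96.9° from +163.1° passes through 180° before reaching -100.0°.

Yes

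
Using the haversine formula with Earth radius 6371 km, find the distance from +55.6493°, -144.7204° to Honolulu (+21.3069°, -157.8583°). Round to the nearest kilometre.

Δλ = -157.8583 − -144.7204 = -13.1379°.
Δφ = 21.3069 − 55.6493 = -34.3424°.
a = sin²(Δφ/2) + cos φ₁ · cos φ₂ · sin²(Δλ/2) = 0.094039.
c = 2·atan2(√a, √(1−a)) = 0.62336 rad → d = 6371·c ≈ 3971.43 km.

3971 km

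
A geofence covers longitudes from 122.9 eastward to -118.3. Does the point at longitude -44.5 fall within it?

No

Band width going east from +122.9° to -118.3°: ((-118.3 − 122.9) mod 360) = 118.8°.
Offset of -44.5° east of the west edge: ((-44.5 − 122.9) mod 360) = 192.6°.
192.6° > 118.8° ⇒ outside.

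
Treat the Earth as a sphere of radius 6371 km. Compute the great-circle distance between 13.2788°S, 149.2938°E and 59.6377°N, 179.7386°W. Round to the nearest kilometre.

Δλ = -179.7386 − 149.2938 = -329.0324°; wrapped into (−180°, 180°]: 30.9676°.
Δφ = 59.6377 − -13.2788 = 72.9165°.
a = sin²(Δφ/2) + cos φ₁ · cos φ₂ · sin²(Δλ/2) = 0.388179.
c = 2·atan2(√a, √(1−a)) = 1.34525 rad → d = 6371·c ≈ 8570.57 km.

8571 km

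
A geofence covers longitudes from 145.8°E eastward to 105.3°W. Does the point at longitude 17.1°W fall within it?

No

Band width going east from +145.8° to -105.3°: ((-105.3 − 145.8) mod 360) = 108.9°.
Offset of -17.1° east of the west edge: ((-17.1 − 145.8) mod 360) = 197.1°.
197.1° > 108.9° ⇒ outside.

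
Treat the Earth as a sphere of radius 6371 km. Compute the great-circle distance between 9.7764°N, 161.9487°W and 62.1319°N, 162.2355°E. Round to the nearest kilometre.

6496 km

Δλ = 162.2355 − -161.9487 = 324.1842°; wrapped into (−180°, 180°]: -35.8158°.
Δφ = 62.1319 − 9.7764 = 52.3555°.
a = sin²(Δφ/2) + cos φ₁ · cos φ₂ · sin²(Δλ/2) = 0.238174.
c = 2·atan2(√a, √(1−a)) = 1.01966 rad → d = 6371·c ≈ 6496.28 km.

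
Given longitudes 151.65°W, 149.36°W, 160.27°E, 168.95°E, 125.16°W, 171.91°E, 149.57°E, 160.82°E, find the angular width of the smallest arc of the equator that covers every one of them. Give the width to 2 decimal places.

85.27°

Sort the longitudes: -151.65°, -149.36°, -125.16°, +149.57°, +160.27°, +160.82°, +168.95°, +171.91°.
Eastward gaps between consecutive values (wrapping around): 2.29°, 24.20°, 274.73°, 10.70°, 0.55°, 8.13°, 2.96°, 36.44°.
Largest gap = 274.73° ⇒ minimal covering band is its complement: 360° − 274.73° = 85.27°.
Band runs from +149.57° eastward to -125.16°, crossing the antimeridian.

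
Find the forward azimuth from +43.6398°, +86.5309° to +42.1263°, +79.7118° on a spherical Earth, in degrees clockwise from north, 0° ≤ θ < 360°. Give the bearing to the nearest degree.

Δλ = 79.7118 − 86.5309 = -6.8191°.
θ = atan2( sin Δλ · cos φ₂ , cos φ₁ · sin φ₂ − sin φ₁ · cos φ₂ · cos Δλ )
  = atan2(-0.08806, -0.02279) = -104.511° → normalised to [0°, 360°): 255.489°.

255°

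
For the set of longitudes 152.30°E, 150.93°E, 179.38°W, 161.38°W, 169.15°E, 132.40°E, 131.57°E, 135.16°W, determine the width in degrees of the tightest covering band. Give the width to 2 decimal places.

93.27°

Sort the longitudes: -179.38°, -161.38°, -135.16°, +131.57°, +132.40°, +150.93°, +152.30°, +169.15°.
Eastward gaps between consecutive values (wrapping around): 18.00°, 26.22°, 266.73°, 0.83°, 18.53°, 1.37°, 16.85°, 11.47°.
Largest gap = 266.73° ⇒ minimal covering band is its complement: 360° − 266.73° = 93.27°.
Band runs from +131.57° eastward to -135.16°, crossing the antimeridian.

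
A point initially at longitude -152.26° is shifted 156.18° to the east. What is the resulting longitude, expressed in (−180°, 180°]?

Start at -152.26°; shift +156.18° → +3.92°.
+3.92° already lies in (−180°, 180°].

+3.92°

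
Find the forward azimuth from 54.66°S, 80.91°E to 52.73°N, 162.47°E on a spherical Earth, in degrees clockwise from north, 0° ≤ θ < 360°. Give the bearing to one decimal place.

Δλ = 162.47 − 80.91 = 81.56°.
θ = atan2( sin Δλ · cos φ₂ , cos φ₁ · sin φ₂ − sin φ₁ · cos φ₂ · cos Δλ )
  = atan2(0.59901, 0.53281) = 48.348° → normalised to [0°, 360°): 48.348°.

48.3°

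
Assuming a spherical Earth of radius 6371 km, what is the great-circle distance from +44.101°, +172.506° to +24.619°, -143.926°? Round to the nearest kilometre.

4479 km

Δλ = -143.926 − 172.506 = -316.432°; wrapped into (−180°, 180°]: 43.568°.
Δφ = 24.619 − 44.101 = -19.482°.
a = sin²(Δφ/2) + cos φ₁ · cos φ₂ · sin²(Δλ/2) = 0.118536.
c = 2·atan2(√a, √(1−a)) = 0.70297 rad → d = 6371·c ≈ 4478.61 km.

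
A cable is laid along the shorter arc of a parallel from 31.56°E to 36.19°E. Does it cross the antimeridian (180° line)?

Signed shortest Δλ = ((36.19 − 31.56 + 180) mod 360) − 180 = 4.63°.
Going east by 4.63° from +31.56° reaches +36.19° without touching 180°.

No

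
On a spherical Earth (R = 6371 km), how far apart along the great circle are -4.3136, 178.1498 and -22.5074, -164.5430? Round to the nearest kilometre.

Δλ = -164.5430 − 178.1498 = -342.6928°; wrapped into (−180°, 180°]: 17.3072°.
Δφ = -22.5074 − -4.3136 = -18.1938°.
a = sin²(Δφ/2) + cos φ₁ · cos φ₂ · sin²(Δλ/2) = 0.045852.
c = 2·atan2(√a, √(1−a)) = 0.43160 rad → d = 6371·c ≈ 2749.74 km.

2750 km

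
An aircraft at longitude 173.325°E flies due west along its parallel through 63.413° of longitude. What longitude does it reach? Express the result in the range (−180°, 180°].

109.912°E

Start at +173.325°; shift −63.413° → +109.912°.
+109.912° already lies in (−180°, 180°].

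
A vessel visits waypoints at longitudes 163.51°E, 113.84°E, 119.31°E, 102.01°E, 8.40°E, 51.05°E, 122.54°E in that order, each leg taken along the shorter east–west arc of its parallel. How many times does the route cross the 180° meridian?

0

Leg 1: +163.51° → +113.84°, shortest Δλ = -49.67° (west) — does not cross 180°.
Leg 2: +113.84° → +119.31°, shortest Δλ = 5.47° (east) — does not cross 180°.
Leg 3: +119.31° → +102.01°, shortest Δλ = -17.3° (west) — does not cross 180°.
Leg 4: +102.01° → +8.40°, shortest Δλ = -93.61° (west) — does not cross 180°.
Leg 5: +8.40° → +51.05°, shortest Δλ = 42.65° (east) — does not cross 180°.
Leg 6: +51.05° → +122.54°, shortest Δλ = 71.49° (east) — does not cross 180°.
Total crossings: 0.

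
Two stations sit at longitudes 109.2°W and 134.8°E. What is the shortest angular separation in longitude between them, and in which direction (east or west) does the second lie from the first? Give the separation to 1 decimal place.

116.0° west

Raw difference: 134.8 − -109.2 = 244.0°.
Normalise into (−180°, 180°]: 244.0° − 360° = -116.0°.
Negative ⇒ the second point lies to the west; separation 116.0°.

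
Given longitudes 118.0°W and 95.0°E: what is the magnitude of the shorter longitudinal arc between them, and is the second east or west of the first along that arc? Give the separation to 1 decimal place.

Raw difference: 95.0 − -118.0 = 213.0°.
Normalise into (−180°, 180°]: 213.0° − 360° = -147.0°.
Negative ⇒ the second point lies to the west; separation 147.0°.

147.0° west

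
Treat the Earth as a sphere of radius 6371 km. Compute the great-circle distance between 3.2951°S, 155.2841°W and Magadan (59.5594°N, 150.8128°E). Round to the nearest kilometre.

8408 km

Δλ = 150.8128 − -155.2841 = 306.0969°; wrapped into (−180°, 180°]: -53.9031°.
Δφ = 59.5594 − -3.2951 = 62.8545°.
a = sin²(Δφ/2) + cos φ₁ · cos φ₂ · sin²(Δλ/2) = 0.375779.
c = 2·atan2(√a, √(1−a)) = 1.31972 rad → d = 6371·c ≈ 8407.97 km.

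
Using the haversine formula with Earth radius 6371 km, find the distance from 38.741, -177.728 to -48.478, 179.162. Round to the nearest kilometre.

Δλ = 179.162 − -177.728 = 356.890°; wrapped into (−180°, 180°]: -3.110°.
Δφ = -48.478 − 38.741 = -87.219°.
a = sin²(Δφ/2) + cos φ₁ · cos φ₂ · sin²(Δλ/2) = 0.476121.
c = 2·atan2(√a, √(1−a)) = 1.52302 rad → d = 6371·c ≈ 9703.17 km.

9703 km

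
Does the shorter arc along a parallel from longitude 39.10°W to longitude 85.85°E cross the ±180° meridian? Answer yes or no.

No

Signed shortest Δλ = ((85.85 − -39.10 + 180) mod 360) − 180 = 124.95°.
Going east by 124.95° from -39.10° reaches +85.85° without touching 180°.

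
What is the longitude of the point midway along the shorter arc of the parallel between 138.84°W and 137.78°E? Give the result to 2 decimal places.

179.47°E

Signed shortest Δλ from -138.84° to +137.78° is -83.38°.
Midpoint longitude = -138.84° + (-83.38°)/2 = -138.84° − 41.69° = -180.53°.
Normalise into (−180°, 180°]: +179.47°.
(The naïve average (-138.84 + +137.78)/2 = -0.53° is on the wrong side of the globe.)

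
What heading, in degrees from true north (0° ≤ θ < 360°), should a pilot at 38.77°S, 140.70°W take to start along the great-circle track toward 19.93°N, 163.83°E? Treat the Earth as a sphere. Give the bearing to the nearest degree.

308°

Δλ = 163.83 − -140.70 = 304.53°; wrapped into (−180°, 180°]: -55.47°.
θ = atan2( sin Δλ · cos φ₂ , cos φ₁ · sin φ₂ − sin φ₁ · cos φ₂ · cos Δλ )
  = atan2(-0.77449, 0.59946) = -52.260° → normalised to [0°, 360°): 307.740°.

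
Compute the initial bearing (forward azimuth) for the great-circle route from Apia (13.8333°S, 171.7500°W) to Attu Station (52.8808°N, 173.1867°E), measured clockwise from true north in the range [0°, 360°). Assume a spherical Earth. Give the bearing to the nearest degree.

350°

Δλ = 173.1867 − -171.7500 = 344.9367°; wrapped into (−180°, 180°]: -15.0633°.
θ = atan2( sin Δλ · cos φ₂ , cos φ₁ · sin φ₂ − sin φ₁ · cos φ₂ · cos Δλ )
  = atan2(-0.15683, 0.91359) = -9.741° → normalised to [0°, 360°): 350.259°.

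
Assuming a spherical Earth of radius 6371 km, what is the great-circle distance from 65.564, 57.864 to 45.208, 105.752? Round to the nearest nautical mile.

Δλ = 105.752 − 57.864 = 47.888°.
Δφ = 45.208 − 65.564 = -20.356°.
a = sin²(Δφ/2) + cos φ₁ · cos φ₂ · sin²(Δλ/2) = 0.079230.
c = 2·atan2(√a, √(1−a)) = 0.57067 rad → d = 6371·c ≈ 3635.72 km ≈ 1963.13 nmi.

1963 nmi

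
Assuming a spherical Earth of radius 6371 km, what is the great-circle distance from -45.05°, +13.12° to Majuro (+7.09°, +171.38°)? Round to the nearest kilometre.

15302 km

Δλ = 171.38 − 13.12 = 158.26°.
Δφ = 7.09 − -45.05 = 52.14°.
a = sin²(Δφ/2) + cos φ₁ · cos φ₂ · sin²(Δλ/2) = 0.869287.
c = 2·atan2(√a, √(1−a)) = 2.40175 rad → d = 6371·c ≈ 15301.55 km.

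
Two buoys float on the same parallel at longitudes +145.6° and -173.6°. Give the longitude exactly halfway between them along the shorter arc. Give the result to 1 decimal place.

Signed shortest Δλ from +145.6° to -173.6° is +40.8°.
Midpoint longitude = +145.6° + (+40.8°)/2 = +145.6° + 20.4° = +166.0°.
(The naïve average (+145.6 + -173.6)/2 = -14.0° is on the wrong side of the globe.)

+166.0°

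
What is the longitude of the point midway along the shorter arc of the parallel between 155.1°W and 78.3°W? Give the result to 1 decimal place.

116.7°W

Signed shortest Δλ from -155.1° to -78.3° is +76.8°.
Midpoint longitude = -155.1° + (+76.8°)/2 = -155.1° + 38.4° = -116.7°.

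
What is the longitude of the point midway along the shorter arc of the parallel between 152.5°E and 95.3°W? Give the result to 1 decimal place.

Signed shortest Δλ from +152.5° to -95.3° is +112.2°.
Midpoint longitude = +152.5° + (+112.2°)/2 = +152.5° + 56.1° = +208.6°.
Normalise into (−180°, 180°]: -151.4°.
(The naïve average (+152.5 + -95.3)/2 = 28.6° is on the wrong side of the globe.)

151.4°W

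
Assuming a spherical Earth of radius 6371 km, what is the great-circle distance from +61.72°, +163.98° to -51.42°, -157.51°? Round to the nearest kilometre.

Δλ = -157.51 − 163.98 = -321.49°; wrapped into (−180°, 180°]: 38.51°.
Δφ = -51.42 − 61.72 = -113.14°.
a = sin²(Δφ/2) + cos φ₁ · cos φ₂ · sin²(Δλ/2) = 0.728620.
c = 2·atan2(√a, √(1−a)) = 2.04569 rad → d = 6371·c ≈ 13033.07 km.

13033 km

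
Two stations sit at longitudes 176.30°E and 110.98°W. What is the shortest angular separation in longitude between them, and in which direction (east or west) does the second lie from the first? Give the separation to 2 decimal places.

Raw difference: -110.98 − 176.30 = -287.28°.
Normalise into (−180°, 180°]: -287.28° + 360° = 72.72°.
Positive ⇒ the second point lies to the east; separation 72.72°.

72.72° east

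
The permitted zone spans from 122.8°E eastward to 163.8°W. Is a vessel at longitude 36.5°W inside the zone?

Band width going east from +122.8° to -163.8°: ((-163.8 − 122.8) mod 360) = 73.4°.
Offset of -36.5° east of the west edge: ((-36.5 − 122.8) mod 360) = 200.7°.
200.7° > 73.4° ⇒ outside.

No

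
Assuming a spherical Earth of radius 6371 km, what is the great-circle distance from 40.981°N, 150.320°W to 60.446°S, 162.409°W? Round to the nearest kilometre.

11332 km

Δλ = -162.409 − -150.320 = -12.089°.
Δφ = -60.446 − 40.981 = -101.427°.
a = sin²(Δφ/2) + cos φ₁ · cos φ₂ · sin²(Δλ/2) = 0.603188.
c = 2·atan2(√a, √(1−a)) = 1.77867 rad → d = 6371·c ≈ 11331.89 km.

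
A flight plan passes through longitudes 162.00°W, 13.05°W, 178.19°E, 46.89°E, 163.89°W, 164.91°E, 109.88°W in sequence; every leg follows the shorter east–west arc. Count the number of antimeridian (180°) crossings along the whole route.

Leg 1: -162.00° → -13.05°, shortest Δλ = 148.95° (east) — does not cross 180°.
Leg 2: -13.05° → +178.19°, shortest Δλ = -168.76° (west) — crosses 180°.
Leg 3: +178.19° → +46.89°, shortest Δλ = -131.3° (west) — does not cross 180°.
Leg 4: +46.89° → -163.89°, shortest Δλ = 149.22° (east) — crosses 180°.
Leg 5: -163.89° → +164.91°, shortest Δλ = -31.2° (west) — crosses 180°.
Leg 6: +164.91° → -109.88°, shortest Δλ = 85.21° (east) — crosses 180°.
Total crossings: 4.

4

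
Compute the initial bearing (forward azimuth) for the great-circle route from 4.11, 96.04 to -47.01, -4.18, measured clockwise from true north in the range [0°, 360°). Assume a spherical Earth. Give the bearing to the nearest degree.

223°

Δλ = -4.18 − 96.04 = -100.22°.
θ = atan2( sin Δλ · cos φ₂ , cos φ₁ · sin φ₂ − sin φ₁ · cos φ₂ · cos Δλ )
  = atan2(-0.67105, -0.72092) = -137.052° → normalised to [0°, 360°): 222.948°.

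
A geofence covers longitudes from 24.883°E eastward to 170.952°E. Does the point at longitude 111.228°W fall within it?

Band width going east from +24.883° to +170.952°: ((170.952 − 24.883) mod 360) = 146.069°.
Offset of -111.228° east of the west edge: ((-111.228 − 24.883) mod 360) = 223.889°.
223.889° > 146.069° ⇒ outside.

No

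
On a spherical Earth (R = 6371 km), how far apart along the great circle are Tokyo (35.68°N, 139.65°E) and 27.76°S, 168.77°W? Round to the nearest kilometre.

8887 km

Δλ = -168.77 − 139.65 = -308.42°; wrapped into (−180°, 180°]: 51.58°.
Δφ = -27.76 − 35.68 = -63.44°.
a = sin²(Δφ/2) + cos φ₁ · cos φ₂ · sin²(Δλ/2) = 0.412493.
c = 2·atan2(√a, √(1−a)) = 1.39488 rad → d = 6371·c ≈ 8886.76 km.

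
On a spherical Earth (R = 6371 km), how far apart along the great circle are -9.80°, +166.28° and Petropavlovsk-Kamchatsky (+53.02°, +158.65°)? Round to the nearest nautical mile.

3792 nmi

Δλ = 158.65 − 166.28 = -7.63°.
Δφ = 53.02 − -9.80 = 62.82°.
a = sin²(Δφ/2) + cos φ₁ · cos φ₂ · sin²(Δλ/2) = 0.274230.
c = 2·atan2(√a, √(1−a)) = 1.10231 rad → d = 6371·c ≈ 7022.80 km ≈ 3792.01 nmi.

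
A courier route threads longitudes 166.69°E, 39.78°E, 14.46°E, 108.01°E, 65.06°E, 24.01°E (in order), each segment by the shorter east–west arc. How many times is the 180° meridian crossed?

0

Leg 1: +166.69° → +39.78°, shortest Δλ = -126.91° (west) — does not cross 180°.
Leg 2: +39.78° → +14.46°, shortest Δλ = -25.32° (west) — does not cross 180°.
Leg 3: +14.46° → +108.01°, shortest Δλ = 93.55° (east) — does not cross 180°.
Leg 4: +108.01° → +65.06°, shortest Δλ = -42.95° (west) — does not cross 180°.
Leg 5: +65.06° → +24.01°, shortest Δλ = -41.05° (west) — does not cross 180°.
Total crossings: 0.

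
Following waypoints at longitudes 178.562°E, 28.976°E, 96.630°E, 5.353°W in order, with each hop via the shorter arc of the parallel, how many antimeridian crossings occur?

0

Leg 1: +178.562° → +28.976°, shortest Δλ = -149.586° (west) — does not cross 180°.
Leg 2: +28.976° → +96.630°, shortest Δλ = 67.654° (east) — does not cross 180°.
Leg 3: +96.630° → -5.353°, shortest Δλ = -101.983° (west) — does not cross 180°.
Total crossings: 0.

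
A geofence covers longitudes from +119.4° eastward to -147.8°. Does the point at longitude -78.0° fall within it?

Band width going east from +119.4° to -147.8°: ((-147.8 − 119.4) mod 360) = 92.8°.
Offset of -78.0° east of the west edge: ((-78.0 − 119.4) mod 360) = 162.6°.
162.6° > 92.8° ⇒ outside.

No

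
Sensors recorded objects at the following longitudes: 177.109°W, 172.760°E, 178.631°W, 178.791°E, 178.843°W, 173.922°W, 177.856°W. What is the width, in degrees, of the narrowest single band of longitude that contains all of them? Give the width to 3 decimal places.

13.318°

Sort the longitudes: -178.843°, -178.631°, -177.856°, -177.109°, -173.922°, +172.760°, +178.791°.
Eastward gaps between consecutive values (wrapping around): 0.212°, 0.775°, 0.747°, 3.187°, 346.682°, 6.031°, 2.366°.
Largest gap = 346.682° ⇒ minimal covering band is its complement: 360° − 346.682° = 13.318°.
Band runs from +172.760° eastward to -173.922°, crossing the antimeridian.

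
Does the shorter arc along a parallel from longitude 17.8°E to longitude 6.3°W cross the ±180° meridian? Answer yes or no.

No

Signed shortest Δλ = ((-6.3 − 17.8 + 180) mod 360) − 180 = -24.1°.
Going west by 24.1° from +17.8° reaches -6.3° without touching 180°.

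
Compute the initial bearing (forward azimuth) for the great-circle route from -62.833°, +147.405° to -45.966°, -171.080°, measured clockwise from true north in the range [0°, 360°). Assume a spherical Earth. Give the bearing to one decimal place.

Δλ = -171.080 − 147.405 = -318.485°; wrapped into (−180°, 180°]: 41.515°.
θ = atan2( sin Δλ · cos φ₂ , cos φ₁ · sin φ₂ − sin φ₁ · cos φ₂ · cos Δλ )
  = atan2(0.46071, 0.13480) = 73.691° → normalised to [0°, 360°): 73.691°.

73.7°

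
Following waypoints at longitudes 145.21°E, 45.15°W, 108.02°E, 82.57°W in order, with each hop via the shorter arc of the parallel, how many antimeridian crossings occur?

2

Leg 1: +145.21° → -45.15°, shortest Δλ = 169.64° (east) — crosses 180°.
Leg 2: -45.15° → +108.02°, shortest Δλ = 153.17° (east) — does not cross 180°.
Leg 3: +108.02° → -82.57°, shortest Δλ = 169.41° (east) — crosses 180°.
Total crossings: 2.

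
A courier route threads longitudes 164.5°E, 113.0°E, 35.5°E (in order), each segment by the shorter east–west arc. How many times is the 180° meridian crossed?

0

Leg 1: +164.5° → +113.0°, shortest Δλ = -51.5° (west) — does not cross 180°.
Leg 2: +113.0° → +35.5°, shortest Δλ = -77.5° (west) — does not cross 180°.
Total crossings: 0.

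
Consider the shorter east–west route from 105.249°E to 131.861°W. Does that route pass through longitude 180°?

Yes

Naïve |-131.861 − 105.249| = 237.11° > 180°, so the shorter arc goes the other way round — across 180°.
Signed shortest Δλ = ((-131.861 − 105.249 + 180) mod 360) − 180 = 122.89°.
Going east by 122.89° from +105.249° passes through 180° before reaching -131.861°.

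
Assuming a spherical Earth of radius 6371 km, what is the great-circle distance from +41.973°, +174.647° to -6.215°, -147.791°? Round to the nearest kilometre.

Δλ = -147.791 − 174.647 = -322.438°; wrapped into (−180°, 180°]: 37.562°.
Δφ = -6.215 − 41.973 = -48.188°.
a = sin²(Δφ/2) + cos φ₁ · cos φ₂ · sin²(Δλ/2) = 0.243265.
c = 2·atan2(√a, √(1−a)) = 1.03157 rad → d = 6371·c ≈ 6572.14 km.

6572 km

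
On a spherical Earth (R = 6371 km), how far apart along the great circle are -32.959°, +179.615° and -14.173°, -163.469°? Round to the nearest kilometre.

2700 km

Δλ = -163.469 − 179.615 = -343.084°; wrapped into (−180°, 180°]: 16.916°.
Δφ = -14.173 − -32.959 = 18.786°.
a = sin²(Δφ/2) + cos φ₁ · cos φ₂ · sin²(Δλ/2) = 0.044236.
c = 2·atan2(√a, √(1−a)) = 0.42381 rad → d = 6371·c ≈ 2700.09 km.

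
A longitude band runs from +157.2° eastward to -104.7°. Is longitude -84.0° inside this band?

No

Band width going east from +157.2° to -104.7°: ((-104.7 − 157.2) mod 360) = 98.1°.
Offset of -84.0° east of the west edge: ((-84.0 − 157.2) mod 360) = 118.8°.
118.8° > 98.1° ⇒ outside.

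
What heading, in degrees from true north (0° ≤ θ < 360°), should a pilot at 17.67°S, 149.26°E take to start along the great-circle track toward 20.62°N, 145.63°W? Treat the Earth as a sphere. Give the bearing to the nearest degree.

Δλ = -145.63 − 149.26 = -294.89°; wrapped into (−180°, 180°]: 65.11°.
θ = atan2( sin Δλ · cos φ₂ , cos φ₁ · sin φ₂ − sin φ₁ · cos φ₂ · cos Δλ )
  = atan2(0.84900, 0.45512) = 61.806° → normalised to [0°, 360°): 61.806°.

62°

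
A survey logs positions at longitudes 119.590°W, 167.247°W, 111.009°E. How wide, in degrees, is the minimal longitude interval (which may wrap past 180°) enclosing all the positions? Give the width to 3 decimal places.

Sort the longitudes: -167.247°, -119.590°, +111.009°.
Eastward gaps between consecutive values (wrapping around): 47.657°, 230.599°, 81.744°.
Largest gap = 230.599° ⇒ minimal covering band is its complement: 360° − 230.599° = 129.401°.
Band runs from +111.009° eastward to -119.590°, crossing the antimeridian.

129.401°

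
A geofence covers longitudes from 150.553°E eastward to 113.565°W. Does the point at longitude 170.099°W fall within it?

Band width going east from +150.553° to -113.565°: ((-113.565 − 150.553) mod 360) = 95.882°.
Offset of -170.099° east of the west edge: ((-170.099 − 150.553) mod 360) = 39.348°.
39.348° ≤ 95.882° ⇒ inside.

Yes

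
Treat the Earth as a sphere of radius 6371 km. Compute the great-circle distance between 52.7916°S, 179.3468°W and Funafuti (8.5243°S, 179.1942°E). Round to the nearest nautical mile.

2659 nmi

Δλ = 179.1942 − -179.3468 = 358.5410°; wrapped into (−180°, 180°]: -1.4590°.
Δφ = -8.5243 − -52.7916 = 44.2673°.
a = sin²(Δφ/2) + cos φ₁ · cos φ₂ · sin²(Δλ/2) = 0.142051.
c = 2·atan2(√a, √(1−a)) = 0.77289 rad → d = 6371·c ≈ 4924.07 km ≈ 2658.78 nmi.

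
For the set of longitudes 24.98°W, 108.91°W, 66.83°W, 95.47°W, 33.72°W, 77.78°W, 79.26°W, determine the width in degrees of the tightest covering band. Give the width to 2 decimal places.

Sort the longitudes: -108.91°, -95.47°, -79.26°, -77.78°, -66.83°, -33.72°, -24.98°.
Eastward gaps between consecutive values (wrapping around): 13.44°, 16.21°, 1.48°, 10.95°, 33.11°, 8.74°, 276.07°.
Largest gap = 276.07° ⇒ minimal covering band is its complement: 360° − 276.07° = 83.93°.
Band runs from -108.91° eastward to -24.98°.

83.93°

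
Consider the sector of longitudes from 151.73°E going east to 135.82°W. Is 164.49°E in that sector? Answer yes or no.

Band width going east from +151.73° to -135.82°: ((-135.82 − 151.73) mod 360) = 72.45°.
Offset of +164.49° east of the west edge: ((164.49 − 151.73) mod 360) = 12.76°.
12.76° ≤ 72.45° ⇒ inside.

Yes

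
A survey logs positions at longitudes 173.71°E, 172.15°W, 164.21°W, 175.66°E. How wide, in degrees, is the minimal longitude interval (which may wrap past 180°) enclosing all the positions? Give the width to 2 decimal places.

Sort the longitudes: -172.15°, -164.21°, +173.71°, +175.66°.
Eastward gaps between consecutive values (wrapping around): 7.94°, 337.92°, 1.95°, 12.19°.
Largest gap = 337.92° ⇒ minimal covering band is its complement: 360° − 337.92° = 22.08°.
Band runs from +173.71° eastward to -164.21°, crossing the antimeridian.

22.08°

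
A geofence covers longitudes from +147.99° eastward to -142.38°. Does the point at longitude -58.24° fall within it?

No

Band width going east from +147.99° to -142.38°: ((-142.38 − 147.99) mod 360) = 69.63°.
Offset of -58.24° east of the west edge: ((-58.24 − 147.99) mod 360) = 153.77°.
153.77° > 69.63° ⇒ outside.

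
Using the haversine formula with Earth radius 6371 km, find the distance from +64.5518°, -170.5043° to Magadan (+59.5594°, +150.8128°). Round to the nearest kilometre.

2055 km

Δλ = 150.8128 − -170.5043 = 321.3171°; wrapped into (−180°, 180°]: -38.6829°.
Δφ = 59.5594 − 64.5518 = -4.9924°.
a = sin²(Δφ/2) + cos φ₁ · cos φ₂ · sin²(Δλ/2) = 0.025777.
c = 2·atan2(√a, √(1−a)) = 0.32250 rad → d = 6371·c ≈ 2054.65 km.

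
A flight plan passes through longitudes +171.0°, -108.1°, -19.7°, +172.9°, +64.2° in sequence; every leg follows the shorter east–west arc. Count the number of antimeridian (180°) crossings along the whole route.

2

Leg 1: +171.0° → -108.1°, shortest Δλ = 80.9° (east) — crosses 180°.
Leg 2: -108.1° → -19.7°, shortest Δλ = 88.4° (east) — does not cross 180°.
Leg 3: -19.7° → +172.9°, shortest Δλ = -167.4° (west) — crosses 180°.
Leg 4: +172.9° → +64.2°, shortest Δλ = -108.7° (west) — does not cross 180°.
Total crossings: 2.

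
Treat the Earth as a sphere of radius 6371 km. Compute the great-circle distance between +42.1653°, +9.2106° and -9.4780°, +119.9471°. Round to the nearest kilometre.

Δλ = 119.9471 − 9.2106 = 110.7365°.
Δφ = -9.4780 − 42.1653 = -51.6433°.
a = sin²(Δφ/2) + cos φ₁ · cos φ₂ · sin²(Δλ/2) = 0.684698.
c = 2·atan2(√a, √(1−a)) = 1.94916 rad → d = 6371·c ≈ 12418.07 km.

12418 km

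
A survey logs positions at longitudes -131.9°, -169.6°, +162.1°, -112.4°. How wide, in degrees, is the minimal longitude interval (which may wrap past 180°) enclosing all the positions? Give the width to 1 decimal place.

85.5°

Sort the longitudes: -169.6°, -131.9°, -112.4°, +162.1°.
Eastward gaps between consecutive values (wrapping around): 37.7°, 19.5°, 274.5°, 28.3°.
Largest gap = 274.5° ⇒ minimal covering band is its complement: 360° − 274.5° = 85.5°.
Band runs from +162.1° eastward to -112.4°, crossing the antimeridian.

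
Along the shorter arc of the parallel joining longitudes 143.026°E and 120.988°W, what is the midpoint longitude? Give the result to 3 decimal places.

Signed shortest Δλ from +143.026° to -120.988° is +95.986°.
Midpoint longitude = +143.026° + (+95.986°)/2 = +143.026° + 47.993° = +191.019°.
Normalise into (−180°, 180°]: -168.981°.
(The naïve average (+143.026 + -120.988)/2 = 11.019° is on the wrong side of the globe.)

168.981°W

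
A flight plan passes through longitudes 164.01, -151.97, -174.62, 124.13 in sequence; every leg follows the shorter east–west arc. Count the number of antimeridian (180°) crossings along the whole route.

2

Leg 1: +164.01° → -151.97°, shortest Δλ = 44.02° (east) — crosses 180°.
Leg 2: -151.97° → -174.62°, shortest Δλ = -22.65° (west) — does not cross 180°.
Leg 3: -174.62° → +124.13°, shortest Δλ = -61.25° (west) — crosses 180°.
Total crossings: 2.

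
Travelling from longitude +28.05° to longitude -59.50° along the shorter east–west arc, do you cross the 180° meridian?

Signed shortest Δλ = ((-59.50 − 28.05 + 180) mod 360) − 180 = -87.55°.
Going west by 87.55° from +28.05° reaches -59.50° without touching 180°.

No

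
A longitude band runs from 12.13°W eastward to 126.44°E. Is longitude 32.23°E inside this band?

Yes

Band width going east from -12.13° to +126.44°: ((126.44 − -12.13) mod 360) = 138.57°.
Offset of +32.23° east of the west edge: ((32.23 − -12.13) mod 360) = 44.36°.
44.36° ≤ 138.57° ⇒ inside.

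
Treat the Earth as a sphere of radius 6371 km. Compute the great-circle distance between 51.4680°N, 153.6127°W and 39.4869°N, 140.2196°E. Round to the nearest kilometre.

5141 km

Δλ = 140.2196 − -153.6127 = 293.8323°; wrapped into (−180°, 180°]: -66.1677°.
Δφ = 39.4869 − 51.4680 = -11.9811°.
a = sin²(Δφ/2) + cos φ₁ · cos φ₂ · sin²(Δλ/2) = 0.154148.
c = 2·atan2(√a, √(1−a)) = 0.80695 rad → d = 6371·c ≈ 5141.09 km.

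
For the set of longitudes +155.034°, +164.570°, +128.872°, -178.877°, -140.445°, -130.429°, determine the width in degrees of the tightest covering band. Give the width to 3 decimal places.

100.699°

Sort the longitudes: -178.877°, -140.445°, -130.429°, +128.872°, +155.034°, +164.570°.
Eastward gaps between consecutive values (wrapping around): 38.432°, 10.016°, 259.301°, 26.162°, 9.536°, 16.553°.
Largest gap = 259.301° ⇒ minimal covering band is its complement: 360° − 259.301° = 100.699°.
Band runs from +128.872° eastward to -130.429°, crossing the antimeridian.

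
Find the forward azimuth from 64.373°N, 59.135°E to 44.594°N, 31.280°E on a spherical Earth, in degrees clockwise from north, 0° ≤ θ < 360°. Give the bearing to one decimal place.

Δλ = 31.280 − 59.135 = -27.855°.
θ = atan2( sin Δλ · cos φ₂ , cos φ₁ · sin φ₂ − sin φ₁ · cos φ₂ · cos Δλ )
  = atan2(-0.33272, -0.26400) = -128.431° → normalised to [0°, 360°): 231.569°.

231.6°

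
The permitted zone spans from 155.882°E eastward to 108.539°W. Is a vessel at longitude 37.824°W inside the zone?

No

Band width going east from +155.882° to -108.539°: ((-108.539 − 155.882) mod 360) = 95.579°.
Offset of -37.824° east of the west edge: ((-37.824 − 155.882) mod 360) = 166.294°.
166.294° > 95.579° ⇒ outside.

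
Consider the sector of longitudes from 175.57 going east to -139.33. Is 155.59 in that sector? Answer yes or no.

Band width going east from +175.57° to -139.33°: ((-139.33 − 175.57) mod 360) = 45.10°.
Offset of +155.59° east of the west edge: ((155.59 − 175.57) mod 360) = 340.02°.
340.02° > 45.10° ⇒ outside.

No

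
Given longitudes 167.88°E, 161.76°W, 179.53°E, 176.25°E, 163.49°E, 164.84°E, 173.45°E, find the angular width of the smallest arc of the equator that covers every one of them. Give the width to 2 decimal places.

Sort the longitudes: -161.76°, +163.49°, +164.84°, +167.88°, +173.45°, +176.25°, +179.53°.
Eastward gaps between consecutive values (wrapping around): 325.25°, 1.35°, 3.04°, 5.57°, 2.80°, 3.28°, 18.71°.
Largest gap = 325.25° ⇒ minimal covering band is its complement: 360° − 325.25° = 34.75°.
Band runs from +163.49° eastward to -161.76°, crossing the antimeridian.

34.75°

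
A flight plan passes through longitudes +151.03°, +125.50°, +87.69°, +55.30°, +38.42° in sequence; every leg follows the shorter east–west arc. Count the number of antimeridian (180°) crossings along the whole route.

Leg 1: +151.03° → +125.50°, shortest Δλ = -25.53° (west) — does not cross 180°.
Leg 2: +125.50° → +87.69°, shortest Δλ = -37.81° (west) — does not cross 180°.
Leg 3: +87.69° → +55.30°, shortest Δλ = -32.39° (west) — does not cross 180°.
Leg 4: +55.30° → +38.42°, shortest Δλ = -16.88° (west) — does not cross 180°.
Total crossings: 0.

0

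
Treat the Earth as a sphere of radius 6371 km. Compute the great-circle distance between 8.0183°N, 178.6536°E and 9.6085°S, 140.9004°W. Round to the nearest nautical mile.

Δλ = -140.9004 − 178.6536 = -319.5540°; wrapped into (−180°, 180°]: 40.4460°.
Δφ = -9.6085 − 8.0183 = -17.6268°.
a = sin²(Δφ/2) + cos φ₁ · cos φ₂ · sin²(Δλ/2) = 0.140138.
c = 2·atan2(√a, √(1−a)) = 0.76739 rad → d = 6371·c ≈ 4889.06 km ≈ 2639.88 nmi.

2640 nmi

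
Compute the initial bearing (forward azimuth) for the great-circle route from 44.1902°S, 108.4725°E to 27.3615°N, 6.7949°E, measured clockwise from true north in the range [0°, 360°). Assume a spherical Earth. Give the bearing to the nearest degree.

Δλ = 6.7949 − 108.4725 = -101.6776°.
θ = atan2( sin Δλ · cos φ₂ , cos φ₁ · sin φ₂ − sin φ₁ · cos φ₂ · cos Δλ )
  = atan2(-0.86974, 0.20425) = -76.784° → normalised to [0°, 360°): 283.216°.

283°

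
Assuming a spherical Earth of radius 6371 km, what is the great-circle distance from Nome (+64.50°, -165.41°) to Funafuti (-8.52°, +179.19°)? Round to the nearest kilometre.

Δλ = 179.19 − -165.41 = 344.60°; wrapped into (−180°, 180°]: -15.40°.
Δφ = -8.52 − 64.50 = -73.02°.
a = sin²(Δφ/2) + cos φ₁ · cos φ₂ · sin²(Δλ/2) = 0.361624.
c = 2·atan2(√a, √(1−a)) = 1.29038 rad → d = 6371·c ≈ 8221.04 km.

8221 km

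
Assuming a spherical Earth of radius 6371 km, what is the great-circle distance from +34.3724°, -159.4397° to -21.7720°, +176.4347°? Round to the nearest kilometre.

6744 km

Δλ = 176.4347 − -159.4397 = 335.8744°; wrapped into (−180°, 180°]: -24.1256°.
Δφ = -21.7720 − 34.3724 = -56.1444°.
a = sin²(Δφ/2) + cos φ₁ · cos φ₂ · sin²(Δλ/2) = 0.254926.
c = 2·atan2(√a, √(1−a)) = 1.05854 rad → d = 6371·c ≈ 6743.93 km.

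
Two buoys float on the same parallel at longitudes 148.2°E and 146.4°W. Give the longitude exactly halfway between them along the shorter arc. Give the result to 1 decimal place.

179.1°W

Signed shortest Δλ from +148.2° to -146.4° is +65.4°.
Midpoint longitude = +148.2° + (+65.4°)/2 = +148.2° + 32.7° = +180.9°.
Normalise into (−180°, 180°]: -179.1°.
(The naïve average (+148.2 + -146.4)/2 = 0.9° is on the wrong side of the globe.)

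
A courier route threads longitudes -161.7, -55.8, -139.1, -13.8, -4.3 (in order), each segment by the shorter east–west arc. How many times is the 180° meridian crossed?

0

Leg 1: -161.7° → -55.8°, shortest Δλ = 105.9° (east) — does not cross 180°.
Leg 2: -55.8° → -139.1°, shortest Δλ = -83.3° (west) — does not cross 180°.
Leg 3: -139.1° → -13.8°, shortest Δλ = 125.3° (east) — does not cross 180°.
Leg 4: -13.8° → -4.3°, shortest Δλ = 9.5° (east) — does not cross 180°.
Total crossings: 0.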